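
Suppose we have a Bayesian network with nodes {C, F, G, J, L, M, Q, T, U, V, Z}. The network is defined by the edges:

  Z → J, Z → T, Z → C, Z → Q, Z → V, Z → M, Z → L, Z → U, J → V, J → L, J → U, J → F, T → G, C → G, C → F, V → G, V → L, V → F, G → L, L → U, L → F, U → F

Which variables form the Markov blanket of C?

C's parents: Z.
Children of C: F, G.
Co-parents of C (other parents of its children):
  G also has parents T, V.
  F's other parents are J, L, U, V.
So the Markov blanket of C is {F, G, J, L, T, U, V, Z}.

{F, G, J, L, T, U, V, Z}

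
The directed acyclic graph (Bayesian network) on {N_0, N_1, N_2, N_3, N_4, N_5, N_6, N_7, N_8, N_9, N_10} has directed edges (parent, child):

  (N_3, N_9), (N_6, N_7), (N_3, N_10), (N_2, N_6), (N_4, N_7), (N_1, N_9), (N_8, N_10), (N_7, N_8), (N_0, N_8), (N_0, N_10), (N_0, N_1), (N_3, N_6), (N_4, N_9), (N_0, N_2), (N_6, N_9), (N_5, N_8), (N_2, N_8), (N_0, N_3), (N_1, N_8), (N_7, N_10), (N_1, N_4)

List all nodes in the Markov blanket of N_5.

N_5's parents: none.
Children of N_5: N_8.
Co-parents of N_5 (other parents of its children):
  N_8: N_0, N_1, N_2, N_7
So the Markov blanket of N_5 is {N_0, N_1, N_2, N_7, N_8}.

{N_0, N_1, N_2, N_7, N_8}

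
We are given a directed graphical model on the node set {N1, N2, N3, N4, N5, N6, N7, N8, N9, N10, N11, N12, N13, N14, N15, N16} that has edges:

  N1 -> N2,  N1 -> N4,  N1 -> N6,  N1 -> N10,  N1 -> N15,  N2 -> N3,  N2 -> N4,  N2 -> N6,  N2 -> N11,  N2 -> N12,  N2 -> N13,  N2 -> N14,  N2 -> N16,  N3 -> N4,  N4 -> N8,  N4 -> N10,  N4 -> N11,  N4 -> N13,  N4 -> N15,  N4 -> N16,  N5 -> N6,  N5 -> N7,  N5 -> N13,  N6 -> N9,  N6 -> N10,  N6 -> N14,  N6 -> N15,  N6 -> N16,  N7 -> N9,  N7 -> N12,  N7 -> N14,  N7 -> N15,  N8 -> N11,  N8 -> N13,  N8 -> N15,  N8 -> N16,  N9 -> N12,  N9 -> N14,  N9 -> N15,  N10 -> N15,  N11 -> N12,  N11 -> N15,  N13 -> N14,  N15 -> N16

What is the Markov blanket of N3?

Recall MB(v) = parents ∪ children ∪ spouses, where spouses are the other parents of v's children.
Parents of N3: N2.
N3's children: N4.
For each child, the remaining parents (spouses of N3):
  N4: N1, N2
Taking the union gives {N1, N2, N4}.

{N1, N2, N4}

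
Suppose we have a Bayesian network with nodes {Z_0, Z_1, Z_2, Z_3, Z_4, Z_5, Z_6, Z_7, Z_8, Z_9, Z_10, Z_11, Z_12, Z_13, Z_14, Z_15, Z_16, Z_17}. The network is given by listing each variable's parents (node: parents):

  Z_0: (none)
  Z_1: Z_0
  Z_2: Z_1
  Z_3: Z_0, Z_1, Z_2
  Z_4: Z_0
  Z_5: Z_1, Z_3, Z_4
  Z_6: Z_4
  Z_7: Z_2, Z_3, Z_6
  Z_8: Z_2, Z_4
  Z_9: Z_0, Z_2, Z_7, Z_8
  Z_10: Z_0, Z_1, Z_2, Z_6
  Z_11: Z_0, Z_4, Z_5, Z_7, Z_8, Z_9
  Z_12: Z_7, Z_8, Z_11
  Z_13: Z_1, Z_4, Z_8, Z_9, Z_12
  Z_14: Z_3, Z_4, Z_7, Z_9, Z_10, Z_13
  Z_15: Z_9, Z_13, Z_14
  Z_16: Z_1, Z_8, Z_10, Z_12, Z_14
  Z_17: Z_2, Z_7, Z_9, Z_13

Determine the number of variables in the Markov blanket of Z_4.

Z_4's parents: Z_0.
Ch(Z_4) = {Z_5, Z_6, Z_8, Z_11, Z_13, Z_14}.
For each child, the remaining parents (spouses of Z_4):
  Z_5: Z_1, Z_3
  Z_6: —
  Z_8: Z_2
  Z_11: Z_0, Z_5, Z_7, Z_8, Z_9
  Z_13: Z_1, Z_8, Z_9, Z_12
  Z_14: Z_3, Z_7, Z_9, Z_10, Z_13
MB(Z_4) = {Z_0, Z_1, Z_2, Z_3, Z_5, Z_6, Z_7, Z_8, Z_9, Z_10, Z_11, Z_12, Z_13, Z_14}, which has 14 nodes.

14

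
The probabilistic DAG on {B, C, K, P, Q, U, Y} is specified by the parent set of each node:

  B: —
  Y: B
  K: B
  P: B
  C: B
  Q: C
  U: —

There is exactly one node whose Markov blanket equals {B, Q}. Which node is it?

The target node must have every member of {B, Q} as a parent, child, or co-parent, and no others.
Parents of C: B; children: Q; co-parents: none.
These exactly cover the given set, so the node is C.

C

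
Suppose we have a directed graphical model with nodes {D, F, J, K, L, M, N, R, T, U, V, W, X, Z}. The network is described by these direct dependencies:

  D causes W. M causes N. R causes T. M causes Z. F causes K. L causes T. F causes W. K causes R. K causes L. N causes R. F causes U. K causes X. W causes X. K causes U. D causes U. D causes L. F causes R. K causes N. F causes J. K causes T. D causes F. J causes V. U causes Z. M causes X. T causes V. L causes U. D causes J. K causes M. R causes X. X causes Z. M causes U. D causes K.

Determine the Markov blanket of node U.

{D, F, K, L, M, X, Z}

U has parents D, F, K, L, M.
U has child Z.
For each child, the remaining parents (spouses of U):
  Z also has parents M, X.
So the Markov blanket of U is {D, F, K, L, M, X, Z}.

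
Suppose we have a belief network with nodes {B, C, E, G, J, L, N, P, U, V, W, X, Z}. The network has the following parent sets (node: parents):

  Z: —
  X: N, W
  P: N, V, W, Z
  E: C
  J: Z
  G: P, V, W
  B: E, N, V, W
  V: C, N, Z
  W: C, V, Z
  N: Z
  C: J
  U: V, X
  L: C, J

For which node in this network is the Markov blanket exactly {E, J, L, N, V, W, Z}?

The target node must have every member of {E, J, L, N, V, W, Z} as a parent, child, or co-parent, and no others.
Parents of C: J; children: E, L, V, W; co-parents: J, N, V, Z.
These exactly cover the given set, so the node is C.

C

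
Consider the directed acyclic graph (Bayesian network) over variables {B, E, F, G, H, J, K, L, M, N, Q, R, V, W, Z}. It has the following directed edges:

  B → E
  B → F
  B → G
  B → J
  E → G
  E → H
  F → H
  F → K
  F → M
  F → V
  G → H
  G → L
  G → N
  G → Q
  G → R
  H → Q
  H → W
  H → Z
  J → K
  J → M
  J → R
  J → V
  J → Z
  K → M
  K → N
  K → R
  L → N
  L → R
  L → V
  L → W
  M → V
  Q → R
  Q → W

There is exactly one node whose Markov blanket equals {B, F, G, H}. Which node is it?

E

The target node must have every member of {B, F, G, H} as a parent, child, or co-parent, and no others.
Parents of E: B; children: G, H; co-parents: B, F, G.
These exactly cover the given set, so the node is E.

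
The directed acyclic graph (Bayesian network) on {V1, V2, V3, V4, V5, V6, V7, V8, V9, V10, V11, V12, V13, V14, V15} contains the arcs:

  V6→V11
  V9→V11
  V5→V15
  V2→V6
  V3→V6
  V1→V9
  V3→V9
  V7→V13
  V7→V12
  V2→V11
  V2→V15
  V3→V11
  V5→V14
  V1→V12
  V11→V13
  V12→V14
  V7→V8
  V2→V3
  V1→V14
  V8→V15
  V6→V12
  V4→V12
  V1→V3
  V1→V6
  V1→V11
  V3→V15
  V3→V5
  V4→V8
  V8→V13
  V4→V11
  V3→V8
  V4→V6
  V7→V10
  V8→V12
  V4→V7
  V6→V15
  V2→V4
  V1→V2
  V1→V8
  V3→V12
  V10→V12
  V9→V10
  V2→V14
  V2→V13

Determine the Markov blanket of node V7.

Recall MB(v) = parents ∪ children ∪ spouses, where spouses are the other parents of v's children.
V7 has parent V4.
V7's children: V8, V10, V12, V13.
Other parents of V7's children:
  parents(V8) \ {V7} = {V1, V3, V4}.
  parents(V10) \ {V7} = {V9}.
  V12's other parents are V1, V3, V4, V6, V8, V10.
  V13's other parents are V2, V8, V11.
So the Markov blanket of V7 is {V1, V2, V3, V4, V6, V8, V9, V10, V11, V12, V13}.

{V1, V2, V3, V4, V6, V8, V9, V10, V11, V12, V13}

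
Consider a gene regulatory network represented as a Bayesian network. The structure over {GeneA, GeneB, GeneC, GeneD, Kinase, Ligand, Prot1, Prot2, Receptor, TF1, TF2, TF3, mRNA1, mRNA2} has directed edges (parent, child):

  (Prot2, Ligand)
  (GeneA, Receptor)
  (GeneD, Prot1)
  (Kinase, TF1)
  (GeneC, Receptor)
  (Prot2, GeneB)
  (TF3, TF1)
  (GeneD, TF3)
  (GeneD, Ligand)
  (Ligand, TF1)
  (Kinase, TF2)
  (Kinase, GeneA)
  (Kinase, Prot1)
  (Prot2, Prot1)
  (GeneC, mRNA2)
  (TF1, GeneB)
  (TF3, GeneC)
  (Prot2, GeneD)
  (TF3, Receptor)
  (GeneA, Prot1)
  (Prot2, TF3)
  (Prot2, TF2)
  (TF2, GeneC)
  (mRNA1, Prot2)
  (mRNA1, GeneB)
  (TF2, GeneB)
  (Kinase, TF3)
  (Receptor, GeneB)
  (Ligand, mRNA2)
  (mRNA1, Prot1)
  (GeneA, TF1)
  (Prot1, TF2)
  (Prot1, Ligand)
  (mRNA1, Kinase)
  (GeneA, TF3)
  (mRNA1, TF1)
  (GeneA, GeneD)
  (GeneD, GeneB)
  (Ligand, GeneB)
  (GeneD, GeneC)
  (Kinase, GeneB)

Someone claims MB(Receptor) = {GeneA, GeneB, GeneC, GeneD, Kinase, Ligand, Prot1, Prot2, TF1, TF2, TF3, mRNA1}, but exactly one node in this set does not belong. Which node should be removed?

The Markov blanket of a node is its parents, its children, and the other parents of its children.
Children of Receptor: GeneB.
Parents of Receptor: GeneA, GeneC, TF3.
Co-parents of Receptor (other parents of its children):
  GeneB also has parents GeneD, Kinase, Ligand, Prot2, TF1, TF2, mRNA1.
MB(Receptor) = {GeneA, GeneB, GeneC, GeneD, Kinase, Ligand, Prot2, TF1, TF2, TF3, mRNA1}.
Prot1 is neither a parent, child, nor co-parent of Receptor, so it does not belong.

Prot1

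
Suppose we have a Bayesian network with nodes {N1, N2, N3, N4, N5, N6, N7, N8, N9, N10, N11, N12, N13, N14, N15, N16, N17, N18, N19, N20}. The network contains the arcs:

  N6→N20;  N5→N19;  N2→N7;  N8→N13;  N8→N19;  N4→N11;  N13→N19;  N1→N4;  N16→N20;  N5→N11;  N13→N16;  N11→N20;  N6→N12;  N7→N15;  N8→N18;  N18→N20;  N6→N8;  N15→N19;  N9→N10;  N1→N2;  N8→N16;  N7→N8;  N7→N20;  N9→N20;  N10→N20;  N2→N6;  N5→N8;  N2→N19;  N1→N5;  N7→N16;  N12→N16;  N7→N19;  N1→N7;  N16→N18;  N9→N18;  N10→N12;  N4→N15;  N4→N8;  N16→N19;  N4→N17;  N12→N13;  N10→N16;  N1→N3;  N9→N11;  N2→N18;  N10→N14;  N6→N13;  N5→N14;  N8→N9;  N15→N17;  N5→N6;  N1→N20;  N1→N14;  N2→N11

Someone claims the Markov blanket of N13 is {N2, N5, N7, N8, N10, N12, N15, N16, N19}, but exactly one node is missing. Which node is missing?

N13's parents: N6, N8, N12.
N13's children: N16, N19.
Parents of each child, excluding N13:
  N16 also has parents N7, N8, N10, N12.
  N19 also has parents N2, N5, N7, N8, N15, N16.
MB(N13) = {N2, N5, N6, N7, N8, N10, N12, N15, N16, N19}.
Comparing with the claimed set, N6 is missing.

N6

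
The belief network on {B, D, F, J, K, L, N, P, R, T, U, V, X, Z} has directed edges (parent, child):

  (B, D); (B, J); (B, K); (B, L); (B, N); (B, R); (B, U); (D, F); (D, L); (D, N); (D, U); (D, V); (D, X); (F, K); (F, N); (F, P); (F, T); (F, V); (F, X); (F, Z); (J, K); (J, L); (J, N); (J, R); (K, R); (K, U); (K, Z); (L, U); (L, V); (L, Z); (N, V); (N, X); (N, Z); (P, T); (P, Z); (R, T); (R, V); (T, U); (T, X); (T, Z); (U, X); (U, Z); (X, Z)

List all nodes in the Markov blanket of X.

X's children: Z.
X has parents D, F, N, T, U.
Co-parents of X (other parents of its children):
  Z's other parents are F, K, L, N, P, T, U.
Union: {D, F, N, T, U} ∪ {Z} ∪ {F, K, L, N, P, T, U} = {D, F, K, L, N, P, T, U, Z}.

{D, F, K, L, N, P, T, U, Z}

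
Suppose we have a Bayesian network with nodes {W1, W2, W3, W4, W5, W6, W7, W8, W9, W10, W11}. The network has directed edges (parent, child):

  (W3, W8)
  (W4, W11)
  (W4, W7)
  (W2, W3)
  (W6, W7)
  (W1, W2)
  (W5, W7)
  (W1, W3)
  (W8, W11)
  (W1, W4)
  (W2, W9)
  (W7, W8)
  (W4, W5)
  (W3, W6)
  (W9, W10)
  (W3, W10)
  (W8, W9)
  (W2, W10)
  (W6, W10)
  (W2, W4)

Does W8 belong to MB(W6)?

No

Recall MB(v) = parents ∪ children ∪ spouses, where spouses are the other parents of v's children.
W6's parents: W3.
W6's children: W7, W10.
Other parents of W6's children:
  W7 also has parents W4, W5.
  W10's other parents are W2, W3, W9.
MB(W6) = {W2, W3, W4, W5, W7, W9, W10}; W8 is not in this set.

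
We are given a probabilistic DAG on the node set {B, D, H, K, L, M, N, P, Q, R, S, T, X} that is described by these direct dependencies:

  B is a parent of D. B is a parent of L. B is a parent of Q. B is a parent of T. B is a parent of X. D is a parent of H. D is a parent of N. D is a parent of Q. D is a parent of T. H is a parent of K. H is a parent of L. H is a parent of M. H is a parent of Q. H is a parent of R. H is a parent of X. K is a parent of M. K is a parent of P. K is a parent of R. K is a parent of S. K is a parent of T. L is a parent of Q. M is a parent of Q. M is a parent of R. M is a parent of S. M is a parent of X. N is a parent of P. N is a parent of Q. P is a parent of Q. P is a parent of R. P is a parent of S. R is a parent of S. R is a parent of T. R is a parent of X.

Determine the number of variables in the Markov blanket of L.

The Markov blanket of a node is its parents, its children, and the other parents of its children.
L's children: Q.
L has parents B, H.
Co-parents of L (other parents of its children):
  Q: B, D, H, M, N, P
MB(L) = {B, D, H, M, N, P, Q}, which has 7 nodes.

7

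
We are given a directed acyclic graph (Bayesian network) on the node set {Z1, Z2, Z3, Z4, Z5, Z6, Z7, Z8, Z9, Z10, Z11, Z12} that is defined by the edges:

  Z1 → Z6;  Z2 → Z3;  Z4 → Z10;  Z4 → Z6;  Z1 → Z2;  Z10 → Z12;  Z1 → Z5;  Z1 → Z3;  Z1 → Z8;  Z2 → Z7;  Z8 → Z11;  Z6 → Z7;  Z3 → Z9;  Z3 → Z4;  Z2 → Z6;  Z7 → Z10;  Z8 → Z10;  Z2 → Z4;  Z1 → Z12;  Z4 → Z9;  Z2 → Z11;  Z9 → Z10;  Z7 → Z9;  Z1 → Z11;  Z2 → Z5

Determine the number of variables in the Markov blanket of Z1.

Recall MB(v) = parents ∪ children ∪ spouses, where spouses are the other parents of v's children.
Z1's parents: none.
Z1 has children Z2, Z3, Z5, Z6, Z8, Z11, Z12.
For each child, the remaining parents (spouses of Z1):
  Z2: —
  Z3: Z2
  Z5: Z2
  Z6: Z2, Z4
  Z8: —
  Z11: Z2, Z8
  Z12: Z10
MB(Z1) = {Z2, Z3, Z4, Z5, Z6, Z8, Z10, Z11, Z12}, which has 9 nodes.

9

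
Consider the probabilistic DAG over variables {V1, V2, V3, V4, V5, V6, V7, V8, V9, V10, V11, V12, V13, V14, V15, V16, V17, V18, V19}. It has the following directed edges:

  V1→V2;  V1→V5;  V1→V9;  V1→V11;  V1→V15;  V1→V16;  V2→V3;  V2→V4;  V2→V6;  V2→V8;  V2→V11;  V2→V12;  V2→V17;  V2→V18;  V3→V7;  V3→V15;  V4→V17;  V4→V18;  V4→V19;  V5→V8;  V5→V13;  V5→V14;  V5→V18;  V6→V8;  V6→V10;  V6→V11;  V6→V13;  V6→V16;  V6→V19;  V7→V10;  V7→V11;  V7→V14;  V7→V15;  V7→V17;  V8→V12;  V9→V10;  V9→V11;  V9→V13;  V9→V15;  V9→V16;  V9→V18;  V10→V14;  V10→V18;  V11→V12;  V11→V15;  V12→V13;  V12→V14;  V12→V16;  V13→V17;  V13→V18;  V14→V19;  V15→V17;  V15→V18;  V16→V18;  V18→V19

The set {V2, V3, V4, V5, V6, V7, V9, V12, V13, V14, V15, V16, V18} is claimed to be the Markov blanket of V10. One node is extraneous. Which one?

Children of V10: V14, V18.
Parents of V10: V6, V7, V9.
Other parents of V10's children:
  V14: V5, V7, V12
  V18: V2, V4, V5, V9, V13, V15, V16
MB(V10) = {V2, V4, V5, V6, V7, V9, V12, V13, V14, V15, V16, V18}.
V3 is neither a parent, child, nor co-parent of V10, so it does not belong.

V3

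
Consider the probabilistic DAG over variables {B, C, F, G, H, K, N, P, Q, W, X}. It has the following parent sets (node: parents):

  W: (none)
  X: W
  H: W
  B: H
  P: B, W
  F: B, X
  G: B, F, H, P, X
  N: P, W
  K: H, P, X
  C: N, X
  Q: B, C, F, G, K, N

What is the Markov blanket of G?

G has child Q.
G has parents B, F, H, P, X.
Parents of each child, excluding G:
  Q: B, C, F, K, N
Union: {B, F, H, P, X} ∪ {Q} ∪ {B, C, F, K, N} = {B, C, F, H, K, N, P, Q, X}.

{B, C, F, H, K, N, P, Q, X}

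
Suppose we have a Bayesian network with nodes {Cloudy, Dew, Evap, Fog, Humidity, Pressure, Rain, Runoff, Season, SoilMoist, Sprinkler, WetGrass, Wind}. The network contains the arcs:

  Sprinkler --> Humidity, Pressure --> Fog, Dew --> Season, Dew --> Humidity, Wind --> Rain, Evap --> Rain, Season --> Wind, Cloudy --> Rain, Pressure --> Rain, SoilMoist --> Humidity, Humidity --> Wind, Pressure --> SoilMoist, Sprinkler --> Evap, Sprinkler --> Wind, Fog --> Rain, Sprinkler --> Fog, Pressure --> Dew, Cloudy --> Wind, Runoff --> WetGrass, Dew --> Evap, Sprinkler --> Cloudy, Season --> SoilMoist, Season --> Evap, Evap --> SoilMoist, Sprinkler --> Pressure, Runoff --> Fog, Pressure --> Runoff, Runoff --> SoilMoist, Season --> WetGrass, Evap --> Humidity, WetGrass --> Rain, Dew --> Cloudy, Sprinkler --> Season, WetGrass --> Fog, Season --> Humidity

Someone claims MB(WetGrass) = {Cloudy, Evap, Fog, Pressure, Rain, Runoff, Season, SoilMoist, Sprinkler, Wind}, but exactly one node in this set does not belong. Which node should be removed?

By definition, MB(WetGrass) is built from WetGrass's parents, WetGrass's children, and the co-parents of WetGrass.
Parents of WetGrass: Runoff, Season.
WetGrass has children Fog, Rain.
Parents of each child, excluding WetGrass:
  Fog also has parents Pressure, Runoff, Sprinkler.
  Rain also has parents Cloudy, Evap, Fog, Pressure, Wind.
MB(WetGrass) = {Cloudy, Evap, Fog, Pressure, Rain, Runoff, Season, Sprinkler, Wind}.
SoilMoist is neither a parent, child, nor co-parent of WetGrass, so it does not belong.

SoilMoist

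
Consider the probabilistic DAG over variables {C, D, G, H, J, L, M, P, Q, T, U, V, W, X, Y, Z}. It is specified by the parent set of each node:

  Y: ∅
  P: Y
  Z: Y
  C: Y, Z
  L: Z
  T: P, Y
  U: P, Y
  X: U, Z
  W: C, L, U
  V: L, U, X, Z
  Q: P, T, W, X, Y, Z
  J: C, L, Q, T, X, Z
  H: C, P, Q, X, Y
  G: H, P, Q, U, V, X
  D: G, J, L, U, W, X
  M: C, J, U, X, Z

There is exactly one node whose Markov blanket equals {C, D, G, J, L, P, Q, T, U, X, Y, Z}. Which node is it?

The target node must have every member of {C, D, G, J, L, P, Q, T, U, X, Y, Z} as a parent, child, or co-parent, and no others.
Parents of W: C, L, U; children: D, Q; co-parents: G, J, L, P, T, U, X, Y, Z.
These exactly cover the given set, so the node is W.

W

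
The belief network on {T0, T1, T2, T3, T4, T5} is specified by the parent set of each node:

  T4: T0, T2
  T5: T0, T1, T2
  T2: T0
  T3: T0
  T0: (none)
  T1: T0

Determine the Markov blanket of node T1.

{T0, T2, T5}

By definition, MB(T1) is built from T1's parents, T1's children, and the co-parents of T1.
Parents of T1: T0.
T1 has child T5.
Other parents of T1's children:
  T5: T0, T2
Union: {T0} ∪ {T5} ∪ {T0, T2} = {T0, T2, T5}.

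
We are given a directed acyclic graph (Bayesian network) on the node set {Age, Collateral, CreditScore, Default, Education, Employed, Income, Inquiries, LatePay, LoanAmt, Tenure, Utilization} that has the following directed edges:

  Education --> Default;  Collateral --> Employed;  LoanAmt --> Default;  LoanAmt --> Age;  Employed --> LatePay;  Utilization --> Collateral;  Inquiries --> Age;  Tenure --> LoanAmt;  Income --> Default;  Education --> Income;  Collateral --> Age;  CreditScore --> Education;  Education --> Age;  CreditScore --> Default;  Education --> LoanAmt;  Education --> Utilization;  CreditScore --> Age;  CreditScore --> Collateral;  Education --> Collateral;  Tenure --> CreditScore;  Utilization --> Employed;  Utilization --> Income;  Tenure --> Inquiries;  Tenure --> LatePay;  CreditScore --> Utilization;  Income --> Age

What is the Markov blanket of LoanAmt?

{Age, Collateral, CreditScore, Default, Education, Income, Inquiries, Tenure}

Recall MB(v) = parents ∪ children ∪ spouses, where spouses are the other parents of v's children.
Parents of LoanAmt: Education, Tenure.
Children of LoanAmt: Age, Default.
Other parents of LoanAmt's children:
  Default also has parents CreditScore, Education, Income.
  parents(Age) \ {LoanAmt} = {Collateral, CreditScore, Education, Income, Inquiries}.
Taking the union gives {Age, Collateral, CreditScore, Default, Education, Income, Inquiries, Tenure}.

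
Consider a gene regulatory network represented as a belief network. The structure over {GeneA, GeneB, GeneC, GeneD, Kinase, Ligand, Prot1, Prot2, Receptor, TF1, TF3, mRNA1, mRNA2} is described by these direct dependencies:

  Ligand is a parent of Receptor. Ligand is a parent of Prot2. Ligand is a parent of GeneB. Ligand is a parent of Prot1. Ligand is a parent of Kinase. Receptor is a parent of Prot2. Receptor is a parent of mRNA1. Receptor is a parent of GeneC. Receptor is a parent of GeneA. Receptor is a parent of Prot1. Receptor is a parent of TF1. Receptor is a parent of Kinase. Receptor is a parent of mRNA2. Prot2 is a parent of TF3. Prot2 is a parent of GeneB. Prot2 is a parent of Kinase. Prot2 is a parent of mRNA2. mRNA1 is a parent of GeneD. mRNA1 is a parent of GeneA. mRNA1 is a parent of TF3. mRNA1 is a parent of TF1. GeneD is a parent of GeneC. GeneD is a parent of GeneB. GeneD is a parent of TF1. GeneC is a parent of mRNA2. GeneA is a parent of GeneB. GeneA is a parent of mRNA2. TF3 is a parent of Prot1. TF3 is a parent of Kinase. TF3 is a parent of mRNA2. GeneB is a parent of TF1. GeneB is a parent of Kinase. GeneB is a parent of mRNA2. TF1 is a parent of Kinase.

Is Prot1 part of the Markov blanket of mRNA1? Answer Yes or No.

By definition, MB(mRNA1) is built from mRNA1's parents, mRNA1's children, and the co-parents of mRNA1.
mRNA1 has parent Receptor.
Ch(mRNA1) = {GeneA, GeneD, TF1, TF3}.
Co-parents of mRNA1 (other parents of its children):
  GeneD: —
  GeneA: Receptor
  TF3: Prot2
  TF1: GeneB, GeneD, Receptor
MB(mRNA1) = {GeneA, GeneB, GeneD, Prot2, Receptor, TF1, TF3}; Prot1 is not in this set.

No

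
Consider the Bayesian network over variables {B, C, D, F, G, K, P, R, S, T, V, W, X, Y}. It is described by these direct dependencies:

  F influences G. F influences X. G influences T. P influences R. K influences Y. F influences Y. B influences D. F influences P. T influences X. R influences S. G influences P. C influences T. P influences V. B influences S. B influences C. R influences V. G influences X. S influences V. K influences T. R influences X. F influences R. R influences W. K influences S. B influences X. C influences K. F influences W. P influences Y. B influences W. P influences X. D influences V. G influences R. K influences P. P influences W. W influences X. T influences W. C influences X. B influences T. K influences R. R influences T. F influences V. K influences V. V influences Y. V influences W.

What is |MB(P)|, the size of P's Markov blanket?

13

Recall MB(v) = parents ∪ children ∪ spouses, where spouses are the other parents of v's children.
Pa(P) = {F, G, K}.
P's children: R, V, W, X, Y.
Parents of each child, excluding P:
  R: F, G, K
  V: D, F, K, R, S
  W: B, F, R, T, V
  X: B, C, F, G, R, T, W
  Y: F, K, V
MB(P) = {B, C, D, F, G, K, R, S, T, V, W, X, Y}, which has 13 nodes.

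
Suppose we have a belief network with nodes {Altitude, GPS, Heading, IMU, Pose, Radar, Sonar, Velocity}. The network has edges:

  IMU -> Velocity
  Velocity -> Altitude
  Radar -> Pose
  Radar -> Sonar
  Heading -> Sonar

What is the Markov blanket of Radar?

Pa(Radar) = {}.
Children of Radar: Pose, Sonar.
For each child, the remaining parents (spouses of Radar):
  Pose has no other parent.
  Sonar also has parent Heading.
Taking the union gives {Heading, Pose, Sonar}.

{Heading, Pose, Sonar}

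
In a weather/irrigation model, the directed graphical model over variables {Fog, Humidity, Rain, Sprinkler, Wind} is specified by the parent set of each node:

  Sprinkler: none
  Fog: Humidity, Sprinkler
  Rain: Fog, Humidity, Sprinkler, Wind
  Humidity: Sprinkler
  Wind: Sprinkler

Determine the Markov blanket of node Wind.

Recall MB(v) = parents ∪ children ∪ spouses, where spouses are the other parents of v's children.
Pa(Wind) = {Sprinkler}.
Wind's children: Rain.
Other parents of Wind's children:
  Rain's other parents are Fog, Humidity, Sprinkler.
Taking the union gives {Fog, Humidity, Rain, Sprinkler}.

{Fog, Humidity, Rain, Sprinkler}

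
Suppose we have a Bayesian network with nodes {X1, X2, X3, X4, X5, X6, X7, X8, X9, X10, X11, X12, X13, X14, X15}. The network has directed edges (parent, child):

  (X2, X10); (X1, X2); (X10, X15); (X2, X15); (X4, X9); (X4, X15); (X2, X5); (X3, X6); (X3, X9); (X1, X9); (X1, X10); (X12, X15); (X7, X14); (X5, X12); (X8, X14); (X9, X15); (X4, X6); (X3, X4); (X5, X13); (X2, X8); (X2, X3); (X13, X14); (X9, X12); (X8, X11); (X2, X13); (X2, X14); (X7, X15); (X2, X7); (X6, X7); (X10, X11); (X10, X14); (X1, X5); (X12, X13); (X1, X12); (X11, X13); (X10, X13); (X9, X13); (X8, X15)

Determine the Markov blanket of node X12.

X12's children: X13, X15.
X12 has parents X1, X5, X9.
Other parents of X12's children:
  parents(X13) \ {X12} = {X2, X5, X9, X10, X11}.
  X15's other parents are X2, X4, X7, X8, X9, X10.
Taking the union gives {X1, X2, X4, X5, X7, X8, X9, X10, X11, X13, X15}.

{X1, X2, X4, X5, X7, X8, X9, X10, X11, X13, X15}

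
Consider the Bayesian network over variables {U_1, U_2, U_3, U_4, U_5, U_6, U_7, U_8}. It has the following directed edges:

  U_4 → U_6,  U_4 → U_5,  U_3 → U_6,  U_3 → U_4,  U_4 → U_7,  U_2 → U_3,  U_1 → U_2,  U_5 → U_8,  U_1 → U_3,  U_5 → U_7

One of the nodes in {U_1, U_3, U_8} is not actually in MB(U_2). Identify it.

The Markov blanket of a node is its parents, its children, and the other parents of its children.
U_2's parents: U_1.
U_2's children: U_3.
For each child, the remaining parents (spouses of U_2):
  U_3: U_1
MB(U_2) = {U_1, U_3}.
U_8 is neither a parent, child, nor co-parent of U_2, so it does not belong.

U_8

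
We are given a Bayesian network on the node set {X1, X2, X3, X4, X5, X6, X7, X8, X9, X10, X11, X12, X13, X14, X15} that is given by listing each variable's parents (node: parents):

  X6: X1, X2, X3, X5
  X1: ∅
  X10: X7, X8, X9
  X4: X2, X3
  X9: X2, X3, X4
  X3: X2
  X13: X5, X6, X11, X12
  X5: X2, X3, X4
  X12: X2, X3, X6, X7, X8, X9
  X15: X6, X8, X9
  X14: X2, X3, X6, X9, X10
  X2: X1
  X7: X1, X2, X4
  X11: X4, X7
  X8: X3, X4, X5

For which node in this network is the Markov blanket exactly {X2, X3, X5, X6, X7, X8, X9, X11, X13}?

The target node must have every member of {X2, X3, X5, X6, X7, X8, X9, X11, X13} as a parent, child, or co-parent, and no others.
Parents of X12: X2, X3, X6, X7, X8, X9; children: X13; co-parents: X5, X6, X11.
These exactly cover the given set, so the node is X12.

X12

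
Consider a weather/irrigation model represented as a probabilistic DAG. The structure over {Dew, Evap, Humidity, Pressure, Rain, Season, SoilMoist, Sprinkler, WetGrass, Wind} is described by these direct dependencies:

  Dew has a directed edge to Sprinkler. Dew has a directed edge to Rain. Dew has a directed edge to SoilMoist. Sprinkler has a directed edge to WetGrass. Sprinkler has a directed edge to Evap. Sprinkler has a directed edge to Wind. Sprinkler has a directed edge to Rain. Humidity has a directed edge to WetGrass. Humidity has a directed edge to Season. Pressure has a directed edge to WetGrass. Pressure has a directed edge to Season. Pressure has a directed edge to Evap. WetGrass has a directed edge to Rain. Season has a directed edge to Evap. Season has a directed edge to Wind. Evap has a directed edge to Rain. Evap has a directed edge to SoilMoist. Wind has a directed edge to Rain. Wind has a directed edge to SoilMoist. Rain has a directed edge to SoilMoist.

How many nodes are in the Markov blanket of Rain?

6

Recall MB(v) = parents ∪ children ∪ spouses, where spouses are the other parents of v's children.
Children of Rain: SoilMoist.
Parents of Rain: Dew, Evap, Sprinkler, WetGrass, Wind.
Other parents of Rain's children:
  parents(SoilMoist) \ {Rain} = {Dew, Evap, Wind}.
MB(Rain) = {Dew, Evap, SoilMoist, Sprinkler, WetGrass, Wind}, which has 6 nodes.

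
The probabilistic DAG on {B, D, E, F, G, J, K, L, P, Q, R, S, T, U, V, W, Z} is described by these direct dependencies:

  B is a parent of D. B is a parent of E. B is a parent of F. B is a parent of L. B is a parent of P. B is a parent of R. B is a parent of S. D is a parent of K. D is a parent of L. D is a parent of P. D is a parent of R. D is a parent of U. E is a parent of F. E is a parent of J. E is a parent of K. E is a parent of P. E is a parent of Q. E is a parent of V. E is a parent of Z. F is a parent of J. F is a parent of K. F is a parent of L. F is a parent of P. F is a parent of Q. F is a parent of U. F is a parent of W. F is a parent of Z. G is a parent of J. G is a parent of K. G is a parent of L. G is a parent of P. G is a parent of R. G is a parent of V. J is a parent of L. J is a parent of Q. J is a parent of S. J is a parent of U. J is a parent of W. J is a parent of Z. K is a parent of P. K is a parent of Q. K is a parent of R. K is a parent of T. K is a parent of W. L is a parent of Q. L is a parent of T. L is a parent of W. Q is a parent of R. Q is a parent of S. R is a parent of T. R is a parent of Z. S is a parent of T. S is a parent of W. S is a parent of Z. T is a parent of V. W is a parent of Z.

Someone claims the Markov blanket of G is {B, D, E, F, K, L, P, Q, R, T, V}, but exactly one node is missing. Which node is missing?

J

G has children J, K, L, P, R, V.
Parents of G: none.
Co-parents of G (other parents of its children):
  J: E, F
  K: D, E, F
  L: B, D, F, J
  P: B, D, E, F, K
  R: B, D, K, Q
  V: E, T
MB(G) = {B, D, E, F, J, K, L, P, Q, R, T, V}.
Comparing with the claimed set, J is missing.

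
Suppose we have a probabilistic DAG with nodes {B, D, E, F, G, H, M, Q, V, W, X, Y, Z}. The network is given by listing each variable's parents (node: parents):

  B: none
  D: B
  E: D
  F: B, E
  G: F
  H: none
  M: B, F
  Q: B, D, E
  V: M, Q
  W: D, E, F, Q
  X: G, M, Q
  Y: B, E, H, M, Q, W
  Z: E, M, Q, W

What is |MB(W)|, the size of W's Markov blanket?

Pa(W) = {D, E, F, Q}.
Children of W: Y, Z.
Other parents of W's children:
  Y's other parents are B, E, H, M, Q.
  Z's other parents are E, M, Q.
MB(W) = {B, D, E, F, H, M, Q, Y, Z}, which has 9 nodes.

9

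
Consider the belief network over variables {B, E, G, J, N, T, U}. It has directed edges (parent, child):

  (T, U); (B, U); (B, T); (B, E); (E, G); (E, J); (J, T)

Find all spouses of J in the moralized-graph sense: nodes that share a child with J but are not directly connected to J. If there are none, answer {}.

Children of J: T.
  T: B
Excluding nodes already adjacent to J (E, T), the co-parent-only contribution is {B}.

{B}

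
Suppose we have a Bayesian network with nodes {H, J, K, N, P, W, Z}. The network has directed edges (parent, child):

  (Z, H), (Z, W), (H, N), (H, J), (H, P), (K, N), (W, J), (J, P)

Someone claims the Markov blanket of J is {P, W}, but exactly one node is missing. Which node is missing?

H

J has child P.
Pa(J) = {H, W}.
Co-parents of J (other parents of its children):
  P: H
MB(J) = {H, P, W}.
Comparing with the claimed set, H is missing.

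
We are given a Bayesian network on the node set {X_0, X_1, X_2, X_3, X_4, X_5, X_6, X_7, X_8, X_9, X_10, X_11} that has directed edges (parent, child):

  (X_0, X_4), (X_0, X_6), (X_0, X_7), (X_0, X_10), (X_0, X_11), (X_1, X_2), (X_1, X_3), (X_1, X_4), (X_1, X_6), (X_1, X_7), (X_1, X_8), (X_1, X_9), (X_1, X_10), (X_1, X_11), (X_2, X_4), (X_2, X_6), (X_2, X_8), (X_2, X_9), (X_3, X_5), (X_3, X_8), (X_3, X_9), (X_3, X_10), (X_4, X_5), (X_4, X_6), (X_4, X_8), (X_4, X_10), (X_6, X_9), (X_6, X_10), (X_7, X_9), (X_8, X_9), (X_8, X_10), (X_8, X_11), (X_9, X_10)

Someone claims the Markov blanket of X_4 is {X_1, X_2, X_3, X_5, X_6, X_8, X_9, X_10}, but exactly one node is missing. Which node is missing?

Children of X_4: X_5, X_6, X_8, X_10.
Pa(X_4) = {X_0, X_1, X_2}.
Co-parents of X_4 (other parents of its children):
  X_5 also has parent X_3.
  X_6 also has parents X_0, X_1, X_2.
  X_8's other parents are X_1, X_2, X_3.
  X_10's other parents are X_0, X_1, X_3, X_6, X_8, X_9.
MB(X_4) = {X_0, X_1, X_2, X_3, X_5, X_6, X_8, X_9, X_10}.
Comparing with the claimed set, X_0 is missing.

X_0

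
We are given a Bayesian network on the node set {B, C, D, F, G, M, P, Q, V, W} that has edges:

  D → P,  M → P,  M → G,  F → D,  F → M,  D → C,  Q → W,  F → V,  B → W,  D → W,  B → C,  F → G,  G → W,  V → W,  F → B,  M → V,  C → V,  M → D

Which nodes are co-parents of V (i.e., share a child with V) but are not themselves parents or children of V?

{B, D, G, Q}

Children of V: W.
  W: B, D, G, Q
Excluding nodes already adjacent to V (C, F, M, W), the co-parent-only contribution is {B, D, G, Q}.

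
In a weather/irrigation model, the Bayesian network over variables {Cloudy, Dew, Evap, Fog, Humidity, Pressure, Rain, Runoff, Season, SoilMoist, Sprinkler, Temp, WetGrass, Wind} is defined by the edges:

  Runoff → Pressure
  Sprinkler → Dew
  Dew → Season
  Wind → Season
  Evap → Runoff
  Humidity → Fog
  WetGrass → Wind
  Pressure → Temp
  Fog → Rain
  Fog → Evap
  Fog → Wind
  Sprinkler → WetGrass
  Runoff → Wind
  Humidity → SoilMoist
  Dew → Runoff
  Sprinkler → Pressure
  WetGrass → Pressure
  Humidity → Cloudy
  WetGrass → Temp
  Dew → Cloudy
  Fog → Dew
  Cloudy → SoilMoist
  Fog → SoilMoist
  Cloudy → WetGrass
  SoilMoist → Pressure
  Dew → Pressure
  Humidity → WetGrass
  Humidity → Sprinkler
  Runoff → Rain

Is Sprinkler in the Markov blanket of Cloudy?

Sprinkler is a co-parent of Cloudy: both are parents of WetGrass.
So Sprinkler ∈ MB(Cloudy).

Yes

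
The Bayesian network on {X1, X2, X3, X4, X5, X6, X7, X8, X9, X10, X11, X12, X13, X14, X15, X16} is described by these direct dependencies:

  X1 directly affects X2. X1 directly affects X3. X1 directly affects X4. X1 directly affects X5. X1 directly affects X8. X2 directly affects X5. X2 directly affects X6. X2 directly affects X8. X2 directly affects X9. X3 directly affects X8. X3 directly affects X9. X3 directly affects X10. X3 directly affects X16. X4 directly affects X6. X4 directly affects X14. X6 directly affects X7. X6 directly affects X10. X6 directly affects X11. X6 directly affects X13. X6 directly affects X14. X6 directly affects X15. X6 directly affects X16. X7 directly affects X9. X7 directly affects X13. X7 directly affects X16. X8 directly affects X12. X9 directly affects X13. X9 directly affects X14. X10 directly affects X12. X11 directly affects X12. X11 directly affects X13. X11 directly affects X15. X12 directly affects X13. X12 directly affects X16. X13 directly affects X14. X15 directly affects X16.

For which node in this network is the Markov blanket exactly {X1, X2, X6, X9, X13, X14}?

X4

The target node must have every member of {X1, X2, X6, X9, X13, X14} as a parent, child, or co-parent, and no others.
Parents of X4: X1; children: X6, X14; co-parents: X2, X6, X9, X13.
These exactly cover the given set, so the node is X4.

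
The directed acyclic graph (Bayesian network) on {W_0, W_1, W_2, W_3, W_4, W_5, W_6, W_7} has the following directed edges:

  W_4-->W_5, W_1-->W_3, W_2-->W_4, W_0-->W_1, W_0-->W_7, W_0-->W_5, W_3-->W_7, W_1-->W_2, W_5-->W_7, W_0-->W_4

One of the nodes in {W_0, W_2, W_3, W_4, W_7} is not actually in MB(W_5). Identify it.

By definition, MB(W_5) is built from W_5's parents, W_5's children, and the co-parents of W_5.
W_5 has child W_7.
Parents of W_5: W_0, W_4.
For each child, the remaining parents (spouses of W_5):
  W_7 also has parents W_0, W_3.
MB(W_5) = {W_0, W_3, W_4, W_7}.
W_2 is neither a parent, child, nor co-parent of W_5, so it does not belong.

W_2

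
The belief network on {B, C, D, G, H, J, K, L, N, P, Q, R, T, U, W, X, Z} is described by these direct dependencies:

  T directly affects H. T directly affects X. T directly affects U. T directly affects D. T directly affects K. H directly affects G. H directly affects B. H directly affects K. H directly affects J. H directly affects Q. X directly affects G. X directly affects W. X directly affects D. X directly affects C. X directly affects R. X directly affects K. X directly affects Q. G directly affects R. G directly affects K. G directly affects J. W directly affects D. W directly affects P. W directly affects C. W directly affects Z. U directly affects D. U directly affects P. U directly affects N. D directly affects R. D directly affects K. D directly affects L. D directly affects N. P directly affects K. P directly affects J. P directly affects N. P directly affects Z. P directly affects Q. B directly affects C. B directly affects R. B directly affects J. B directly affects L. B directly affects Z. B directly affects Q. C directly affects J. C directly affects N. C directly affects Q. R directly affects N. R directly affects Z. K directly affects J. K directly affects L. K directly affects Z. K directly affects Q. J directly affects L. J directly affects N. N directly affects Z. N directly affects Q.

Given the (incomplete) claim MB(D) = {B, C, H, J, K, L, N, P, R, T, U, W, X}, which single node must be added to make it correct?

By definition, MB(D) is built from D's parents, D's children, and the co-parents of D.
Children of D: K, L, N, R.
D's parents: T, U, W, X.
For each child, the remaining parents (spouses of D):
  R also has parents B, G, X.
  parents(K) \ {D} = {G, H, P, T, X}.
  parents(L) \ {D} = {B, J, K}.
  parents(N) \ {D} = {C, J, P, R, U}.
MB(D) = {B, C, G, H, J, K, L, N, P, R, T, U, W, X}.
Comparing with the claimed set, G is missing.

G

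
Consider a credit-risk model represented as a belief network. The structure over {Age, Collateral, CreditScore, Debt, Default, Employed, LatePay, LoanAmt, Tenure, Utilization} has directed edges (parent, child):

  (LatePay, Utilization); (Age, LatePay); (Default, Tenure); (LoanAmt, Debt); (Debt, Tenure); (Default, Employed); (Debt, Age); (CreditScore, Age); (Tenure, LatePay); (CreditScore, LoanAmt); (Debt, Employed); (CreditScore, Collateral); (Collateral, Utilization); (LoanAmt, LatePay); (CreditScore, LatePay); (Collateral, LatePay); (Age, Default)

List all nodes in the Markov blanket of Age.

By definition, MB(Age) is built from Age's parents, Age's children, and the co-parents of Age.
Children of Age: Default, LatePay.
Parents of Age: CreditScore, Debt.
For each child, the remaining parents (spouses of Age):
  Default: no additional parents.
  LatePay also has parents Collateral, CreditScore, LoanAmt, Tenure.
Taking the union gives {Collateral, CreditScore, Debt, Default, LatePay, LoanAmt, Tenure}.

{Collateral, CreditScore, Debt, Default, LatePay, LoanAmt, Tenure}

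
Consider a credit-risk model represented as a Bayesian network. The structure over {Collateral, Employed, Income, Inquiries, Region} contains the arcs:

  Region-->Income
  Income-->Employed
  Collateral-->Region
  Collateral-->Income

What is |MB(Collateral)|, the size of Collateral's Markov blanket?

2

Parents of Collateral: none.
Collateral's children: Income, Region.
Parents of each child, excluding Collateral:
  Region has no other parent.
  Income's other parent is Region.
MB(Collateral) = {Income, Region}, which has 2 nodes.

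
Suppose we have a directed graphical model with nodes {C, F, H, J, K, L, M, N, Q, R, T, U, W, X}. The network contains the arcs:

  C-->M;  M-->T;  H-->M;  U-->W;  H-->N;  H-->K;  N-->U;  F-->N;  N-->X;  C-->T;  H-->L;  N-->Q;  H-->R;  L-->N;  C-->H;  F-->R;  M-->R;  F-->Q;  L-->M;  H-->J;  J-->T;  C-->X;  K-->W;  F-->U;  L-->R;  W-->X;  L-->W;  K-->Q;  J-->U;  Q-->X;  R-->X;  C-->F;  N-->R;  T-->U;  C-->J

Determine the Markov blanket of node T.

A node's Markov blanket = Pa ∪ Ch ∪ (parents of Ch other than the node itself).
T's parents: C, J, M.
Children of T: U.
Other parents of T's children:
  U also has parents F, J, N.
Union: {C, J, M} ∪ {U} ∪ {F, J, N} = {C, F, J, M, N, U}.

{C, F, J, M, N, U}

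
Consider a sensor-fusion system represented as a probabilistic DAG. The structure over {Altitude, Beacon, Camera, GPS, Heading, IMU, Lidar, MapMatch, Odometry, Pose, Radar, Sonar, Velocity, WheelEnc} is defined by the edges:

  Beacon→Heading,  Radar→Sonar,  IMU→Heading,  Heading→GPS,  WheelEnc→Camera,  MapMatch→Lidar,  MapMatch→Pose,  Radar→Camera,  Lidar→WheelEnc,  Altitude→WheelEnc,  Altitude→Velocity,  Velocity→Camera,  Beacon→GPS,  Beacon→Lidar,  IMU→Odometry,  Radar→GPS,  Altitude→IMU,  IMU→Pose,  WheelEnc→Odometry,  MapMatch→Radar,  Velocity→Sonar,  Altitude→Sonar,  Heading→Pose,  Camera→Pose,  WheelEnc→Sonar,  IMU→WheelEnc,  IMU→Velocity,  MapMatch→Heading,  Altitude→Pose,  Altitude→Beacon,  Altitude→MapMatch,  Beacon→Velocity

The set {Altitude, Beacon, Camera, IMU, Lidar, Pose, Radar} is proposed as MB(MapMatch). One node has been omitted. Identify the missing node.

Heading

MapMatch's parents: Altitude.
Ch(MapMatch) = {Heading, Lidar, Pose, Radar}.
For each child, the remaining parents (spouses of MapMatch):
  Radar: —
  Lidar: Beacon
  Heading: Beacon, IMU
  Pose: Altitude, Camera, Heading, IMU
MB(MapMatch) = {Altitude, Beacon, Camera, Heading, IMU, Lidar, Pose, Radar}.
Comparing with the claimed set, Heading is missing.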